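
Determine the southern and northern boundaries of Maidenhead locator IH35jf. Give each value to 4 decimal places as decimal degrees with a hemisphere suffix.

Field I=8, H=7: +8·20° lon, +7·10° lat → SW at lon -20°, lat -20°.
Square 3, 5: +3·2° lon, +5·1° lat → SW at lon -14°, lat -15°.
Subsquare j=9, f=5: +9·0.0833333° lon, +5·0.0416667° lat → SW at lon -13.25°, lat -14.7917°.
Cell spans 0.0833333° lon × 0.0416667° lat.
south 14.7917° S, north 14.7500° S.

14.7917° S, 14.7500° S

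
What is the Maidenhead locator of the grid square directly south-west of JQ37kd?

JQ37jc

Longitude subsquare k = 10; −1 → 9 = j.
Latitude subsquare d = 3; −1 → 2 = c.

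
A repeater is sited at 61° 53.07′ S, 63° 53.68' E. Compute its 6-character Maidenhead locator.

MC18wc

Shift to the Maidenhead origin (180°W, 90°S): lon 243.8947, lat 28.1155.
Field: lon ⌊243.8947/20⌋ = 12 → M; lat ⌊28.1155/10⌋ = 2 → C.
Square: lon ⌊3.8947/2⌋ = 1; lat ⌊8.1155/1⌋ = 8.
Subsquare: lon ⌊1.8947/0.0833333⌋ = 22 → w; lat ⌊0.1155/0.0416667⌋ = 2 → c.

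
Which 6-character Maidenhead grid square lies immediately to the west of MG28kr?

Longitude subsquare k = 10; −1 → 9 = j.
The latitude characters are unchanged.

MG28jr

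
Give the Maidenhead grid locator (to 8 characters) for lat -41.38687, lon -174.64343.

AE28qo27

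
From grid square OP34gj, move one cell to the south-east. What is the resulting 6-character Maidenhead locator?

Longitude subsquare g = 6; +1 → 7 = h.
Latitude subsquare j = 9; −1 → 8 = i.

OP34hi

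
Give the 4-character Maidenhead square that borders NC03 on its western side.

Longitude square 0; −1 → -1, wraps to 9, carry into field.
Longitude field N = 13; −1 → 12 = M.
The latitude characters are unchanged.

MC93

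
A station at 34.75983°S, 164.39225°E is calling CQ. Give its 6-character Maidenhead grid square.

Offset from 180°W / 90°S: lon 344.3922°, lat 55.2402°.
Field (20°×10°, letters A–R): 344.3922/20 → 17 → R, 55.2402/10 → 5 → F; chars RF.
Square (2°×1°, digits 0–9): 4.3922/2 → 2, 5.2402/1 → 5; chars 25.
Subsquare (5′×2.5′, letters a–x): 0.3922/0.0833333 → 4 → e, 0.2402/0.0416667 → 5 → f; chars ef.

RF25ef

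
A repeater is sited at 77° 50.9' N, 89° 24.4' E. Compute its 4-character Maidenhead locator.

NQ47

Offset from 180°W / 90°S: lon 269.41°, lat 167.85°.
Field: lon ⌊269.41/20⌋ = 13 → N; lat ⌊167.85/10⌋ = 16 → Q.
Square: lon ⌊9.41/2⌋ = 4; lat ⌊7.85/1⌋ = 7.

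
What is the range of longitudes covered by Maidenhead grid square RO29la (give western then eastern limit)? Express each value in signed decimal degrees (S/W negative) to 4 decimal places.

164.9167, 165.0000

Field R=17, O=14: +17·20° lon, +14·10° lat → SW at lon 160°, lat 50°.
Square 2, 9: +2·2° lon, +9·1° lat → SW at lon 164°, lat 59°.
Subsquare l=11, a=0: +11·0.0833333° lon, +0·0.0416667° lat → SW at lon 164.917°, lat 59°.
Cell spans 0.0833333° lon × 0.0416667° lat.
west 164.9167, east 165.0000.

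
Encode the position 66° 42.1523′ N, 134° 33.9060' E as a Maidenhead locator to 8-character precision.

Shift to the Maidenhead origin (180°W, 90°S): lon 314.56510, lat 156.70254.
Field: lon ⌊314.56510/20⌋ = 15 → P; lat ⌊156.70254/10⌋ = 15 → P.
Square: lon ⌊14.56510/2⌋ = 7; lat ⌊6.70254/1⌋ = 6.
Subsquare: lon ⌊0.56510/0.0833333⌋ = 6 → g; lat ⌊0.70254/0.0416667⌋ = 16 → q.
Extended square: lon ⌊0.06510/0.00833333⌋ = 7; lat ⌊0.03587/0.00416667⌋ = 8.

PP76gq78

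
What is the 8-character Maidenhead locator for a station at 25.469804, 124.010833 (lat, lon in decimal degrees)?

Add 180° to longitude and 90° to latitude: 304.01083, 115.46980.
Field (20°×10°, letters A–R): lon ⌊304.01083/20⌋ = 15 → P; lat ⌊115.46980/10⌋ = 11 → L.
Square (2°×1°, digits 0–9): lon ⌊4.01083/2⌋ = 2; lat ⌊5.46980/1⌋ = 5.
Subsquare (5′×2.5′, letters a–x): lon ⌊0.01083/0.0833333⌋ = 0 → a; lat ⌊0.46980/0.0416667⌋ = 11 → l.
Extended square (30″×15″, digits 0–9): lon ⌊0.01083/0.00833333⌋ = 1; lat ⌊0.01147/0.00416667⌋ = 2.

PL25al12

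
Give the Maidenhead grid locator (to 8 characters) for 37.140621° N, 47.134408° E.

LM37nd63

Offset from 180°W / 90°S: lon 227.13441°, lat 127.14062°.
Field: 227.13441/20 → 11 → L, 127.14062/10 → 12 → M; chars LM.
Square: 7.13441/2 → 3, 7.14062/1 → 7; chars 37.
Subsquare: 1.13441/0.0833333 → 13 → n, 0.14062/0.0416667 → 3 → d; chars nd.
Extended square: 0.05107/0.00833333 → 6, 0.01562/0.00416667 → 3; chars 63.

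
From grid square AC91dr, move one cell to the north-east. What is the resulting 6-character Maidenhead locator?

Longitude subsquare d = 3; +1 → 4 = e.
Latitude subsquare r = 17; +1 → 18 = s.

AC91es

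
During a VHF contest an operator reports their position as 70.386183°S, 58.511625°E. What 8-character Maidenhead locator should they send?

Shift to the Maidenhead origin (180°W, 90°S): lon 238.51163, lat 19.61382.
Field: lon ⌊238.51163/20⌋ = 11 → L; lat ⌊19.61382/10⌋ = 1 → B.
Square: lon ⌊18.51163/2⌋ = 9; lat ⌊9.61382/1⌋ = 9.
Subsquare: lon ⌊0.51163/0.0833333⌋ = 6 → g; lat ⌊0.61382/0.0416667⌋ = 14 → o.
Extended square: lon ⌊0.01163/0.00833333⌋ = 1; lat ⌊0.03048/0.00416667⌋ = 7.

LB99go17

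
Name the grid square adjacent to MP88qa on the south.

Latitude subsquare a = 0; −1 → -1, wraps to 23 = x, carry into square.
Latitude square 8; −1 → 7.
The longitude characters are unchanged.

MP87qx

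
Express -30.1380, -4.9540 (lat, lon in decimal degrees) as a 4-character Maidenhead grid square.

Add 180° to longitude and 90° to latitude: 175.05, 59.86.
Field: lon ⌊175.05/20⌋ = 8 → I; lat ⌊59.86/10⌋ = 5 → F.
Square: lon ⌊15.05/2⌋ = 7; lat ⌊9.86/1⌋ = 9.

IF79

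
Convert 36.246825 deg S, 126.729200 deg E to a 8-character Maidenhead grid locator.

PF33is70

Shift to the Maidenhead origin (180°W, 90°S): lon 306.72920, lat 53.75317.
Field: lon ⌊306.72920/20⌋ = 15 → P; lat ⌊53.75317/10⌋ = 5 → F.
Square: lon ⌊6.72920/2⌋ = 3; lat ⌊3.75317/1⌋ = 3.
Subsquare: lon ⌊0.72920/0.0833333⌋ = 8 → i; lat ⌊0.75317/0.0416667⌋ = 18 → s.
Extended square: lon ⌊0.06253/0.00833333⌋ = 7; lat ⌊0.00317/0.00416667⌋ = 0.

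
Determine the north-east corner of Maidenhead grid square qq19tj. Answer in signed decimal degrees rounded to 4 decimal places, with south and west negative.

79.4167, 143.6667

Field Q=16, Q=16: +16·20° lon, +16·10° lat → SW at lon 140°, lat 70°.
Square 1, 9: +1·2° lon, +9·1° lat → SW at lon 142°, lat 79°.
Subsquare t=19, j=9: +19·0.0833333° lon, +9·0.0416667° lat → SW at lon 143.583°, lat 79.375°.
Cell spans 0.0833333° lon × 0.0416667° lat. NE corner is SW corner plus one full cell.
latitude 79.4167, longitude 143.6667.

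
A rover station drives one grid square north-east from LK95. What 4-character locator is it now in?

MK06

Longitude square 9; +1 → 10, wraps to 0, carry into field.
Longitude field L = 11; +1 → 12 = M.
Latitude square 5; +1 → 6.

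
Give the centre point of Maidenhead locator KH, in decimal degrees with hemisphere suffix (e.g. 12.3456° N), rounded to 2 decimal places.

15.00° S, 30.00° E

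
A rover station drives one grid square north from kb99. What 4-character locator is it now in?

KC90

Latitude square 9; +1 → 10, wraps to 0, carry into field.
Latitude field B = 1; +1 → 2 = C.
The longitude characters are unchanged.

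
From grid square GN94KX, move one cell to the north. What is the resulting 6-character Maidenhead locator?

GN95ka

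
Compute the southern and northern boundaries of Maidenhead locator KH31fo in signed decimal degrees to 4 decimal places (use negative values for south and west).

-18.4167, -18.3750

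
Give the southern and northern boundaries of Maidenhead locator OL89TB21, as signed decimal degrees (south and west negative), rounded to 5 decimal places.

Field O=14, L=11: +14·20° lon, +11·10° lat → SW at lon 100°, lat 20°.
Square 8, 9: +8·2° lon, +9·1° lat → SW at lon 116°, lat 29°.
Subsquare t=19, b=1: +19·0.0833333° lon, +1·0.0416667° lat → SW at lon 117.583°, lat 29.0417°.
Extended square 2, 1: +2·0.00833333° lon, +1·0.00416667° lat → SW at lon 117.6°, lat 29.0458°.
Cell spans 0.00833333° lon × 0.00416667° lat.
south 29.04583, north 29.05000.

29.04583, 29.05000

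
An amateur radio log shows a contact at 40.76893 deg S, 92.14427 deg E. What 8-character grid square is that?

NE69bf75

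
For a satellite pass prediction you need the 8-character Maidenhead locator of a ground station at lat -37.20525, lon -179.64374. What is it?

AF02et20

Offset from 180°W / 90°S: lon 0.35626°, lat 52.79475°.
Field: lon ⌊0.35626/20⌋ = 0 → A; lat ⌊52.79475/10⌋ = 5 → F.
Square: lon ⌊0.35626/2⌋ = 0; lat ⌊2.79475/1⌋ = 2.
Subsquare: lon ⌊0.35626/0.0833333⌋ = 4 → e; lat ⌊0.79475/0.0416667⌋ = 19 → t.
Extended square: lon ⌊0.02293/0.00833333⌋ = 2; lat ⌊0.00308/0.00416667⌋ = 0.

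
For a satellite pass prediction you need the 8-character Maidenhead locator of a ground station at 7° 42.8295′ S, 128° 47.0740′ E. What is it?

PI42jg48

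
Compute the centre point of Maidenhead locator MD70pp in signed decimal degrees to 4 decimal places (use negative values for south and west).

Field M=12, D=3: +12·20° lon, +3·10° lat → SW at lon 60°, lat -60°.
Square 7, 0: +7·2° lon, +0·1° lat → SW at lon 74°, lat -60°.
Subsquare p=15, p=15: +15·0.0833333° lon, +15·0.0416667° lat → SW at lon 75.25°, lat -59.375°.
Cell spans 0.0833333° lon × 0.0416667° lat. Centre is SW corner plus half of each.
latitude -59.3542, longitude 75.2917.

-59.3542, 75.2917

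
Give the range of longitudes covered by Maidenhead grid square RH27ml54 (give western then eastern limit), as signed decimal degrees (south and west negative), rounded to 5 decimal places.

Field R=17, H=7: +17·20° lon, +7·10° lat → SW at lon 160°, lat -20°.
Square 2, 7: +2·2° lon, +7·1° lat → SW at lon 164°, lat -13°.
Subsquare m=12, l=11: +12·0.0833333° lon, +11·0.0416667° lat → SW at lon 165°, lat -12.5417°.
Extended square 5, 4: +5·0.00833333° lon, +4·0.00416667° lat → SW at lon 165.042°, lat -12.525°.
Cell spans 0.00833333° lon × 0.00416667° lat.
west 165.04167, east 165.05000.

165.04167, 165.05000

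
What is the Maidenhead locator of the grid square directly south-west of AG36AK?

Longitude subsquare a = 0; −1 → -1, wraps to 23 = x, carry into square.
Longitude square 3; −1 → 2.
Latitude subsquare k = 10; −1 → 9 = j.

AG26xj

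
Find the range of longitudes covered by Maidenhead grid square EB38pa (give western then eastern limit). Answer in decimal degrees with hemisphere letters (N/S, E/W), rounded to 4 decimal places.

92.7500° W, 92.6667° W

Field E=4, B=1: +4·20° lon, +1·10° lat → SW at lon -100°, lat -80°.
Square 3, 8: +3·2° lon, +8·1° lat → SW at lon -94°, lat -72°.
Subsquare p=15, a=0: +15·0.0833333° lon, +0·0.0416667° lat → SW at lon -92.75°, lat -72°.
Cell spans 0.0833333° lon × 0.0416667° lat.
west 92.7500° W, east 92.6667° W.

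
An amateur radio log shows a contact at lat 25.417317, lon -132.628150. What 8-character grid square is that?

CL35qk40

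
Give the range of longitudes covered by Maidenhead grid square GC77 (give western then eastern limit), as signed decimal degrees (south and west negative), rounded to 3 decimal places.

-46.000, -44.000

Field G=6, C=2: +6·20° lon, +2·10° lat → SW at lon -60°, lat -70°.
Square 7, 7: +7·2° lon, +7·1° lat → SW at lon -46°, lat -63°.
Cell spans 2° lon × 1° lat.
west -46.000, east -44.000.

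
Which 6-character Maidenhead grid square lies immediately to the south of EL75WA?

EL74wx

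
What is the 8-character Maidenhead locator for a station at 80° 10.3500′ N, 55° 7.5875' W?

Add 180° to longitude and 90° to latitude: 124.87354, 170.17250.
Field: 124.87354/20 → 6 → G, 170.17250/10 → 17 → R; chars GR.
Square: 4.87354/2 → 2, 0.17250/1 → 0; chars 20.
Subsquare: 0.87354/0.0833333 → 10 → k, 0.17250/0.0416667 → 4 → e; chars ke.
Extended square: 0.04021/0.00833333 → 4, 0.00583/0.00416667 → 1; chars 41.

GR20ke41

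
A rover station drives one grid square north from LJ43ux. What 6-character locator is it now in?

Latitude subsquare x = 23; +1 → 24, wraps to 0 = a, carry into square.
Latitude square 3; +1 → 4.
The longitude characters are unchanged.

LJ44ua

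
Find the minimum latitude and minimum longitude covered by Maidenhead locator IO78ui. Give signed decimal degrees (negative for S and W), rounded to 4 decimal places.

58.3333, -4.3333

Field I=8, O=14: +8·20° lon, +14·10° lat → SW at lon -20°, lat 50°.
Square 7, 8: +7·2° lon, +8·1° lat → SW at lon -6°, lat 58°.
Subsquare u=20, i=8: +20·0.0833333° lon, +8·0.0416667° lat → SW at lon -4.33333°, lat 58.3333°.
latitude 58.3333, longitude -4.3333.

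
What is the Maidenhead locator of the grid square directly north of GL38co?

Latitude subsquare o = 14; +1 → 15 = p.
The longitude characters are unchanged.

GL38cp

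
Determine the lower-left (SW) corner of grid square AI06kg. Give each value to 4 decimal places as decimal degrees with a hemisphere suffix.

3.7500° S, 179.1667° W

Field A=0, I=8: +0·20° lon, +8·10° lat → SW at lon -180°, lat -10°.
Square 0, 6: +0·2° lon, +6·1° lat → SW at lon -180°, lat -4°.
Subsquare k=10, g=6: +10·0.0833333° lon, +6·0.0416667° lat → SW at lon -179.167°, lat -3.75°.
latitude 3.7500° S, longitude 179.1667° W.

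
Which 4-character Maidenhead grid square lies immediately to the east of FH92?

GH02

Longitude square 9; +1 → 10, wraps to 0, carry into field.
Longitude field F = 5; +1 → 6 = G.
The latitude characters are unchanged.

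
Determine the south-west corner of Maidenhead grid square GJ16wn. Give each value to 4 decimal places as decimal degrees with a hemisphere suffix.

6.5417° N, 56.1667° W

Field G=6, J=9: +6·20° lon, +9·10° lat → SW at lon -60°, lat 0°.
Square 1, 6: +1·2° lon, +6·1° lat → SW at lon -58°, lat 6°.
Subsquare w=22, n=13: +22·0.0833333° lon, +13·0.0416667° lat → SW at lon -56.1667°, lat 6.54167°.
latitude 6.5417° N, longitude 56.1667° W.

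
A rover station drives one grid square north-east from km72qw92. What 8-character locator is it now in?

Longitude extended square 9; +1 → 10, wraps to 0, carry into subsquare.
Longitude subsquare q = 16; +1 → 17 = r.
Latitude extended square 2; +1 → 3.

KM72rw03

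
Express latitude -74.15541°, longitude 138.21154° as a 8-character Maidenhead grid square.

Shift to the Maidenhead origin (180°W, 90°S): lon 318.21154, lat 15.84459.
Field: 318.21154/20 → 15 → P, 15.84459/10 → 1 → B; chars PB.
Square: 18.21154/2 → 9, 5.84459/1 → 5; chars 95.
Subsquare: 0.21154/0.0833333 → 2 → c, 0.84459/0.0416667 → 20 → u; chars cu.
Extended square: 0.04487/0.00833333 → 5, 0.01126/0.00416667 → 2; chars 52.

PB95cu52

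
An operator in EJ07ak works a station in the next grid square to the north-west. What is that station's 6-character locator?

DJ97xl

Longitude subsquare a = 0; −1 → -1, wraps to 23 = x, carry into square.
Longitude square 0; −1 → -1, wraps to 9, carry into field.
Longitude field E = 4; −1 → 3 = D.
Latitude subsquare k = 10; +1 → 11 = l.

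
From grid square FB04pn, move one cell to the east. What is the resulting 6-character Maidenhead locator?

FB04qn

Longitude subsquare p = 15; +1 → 16 = q.
The latitude characters are unchanged.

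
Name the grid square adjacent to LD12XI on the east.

Longitude subsquare x = 23; +1 → 24, wraps to 0 = a, carry into square.
Longitude square 1; +1 → 2.
The latitude characters are unchanged.

LD22ai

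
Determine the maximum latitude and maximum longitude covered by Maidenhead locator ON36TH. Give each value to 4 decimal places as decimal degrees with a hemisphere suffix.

46.3333° N, 107.6667° E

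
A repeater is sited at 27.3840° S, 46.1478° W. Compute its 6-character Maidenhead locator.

GG62wo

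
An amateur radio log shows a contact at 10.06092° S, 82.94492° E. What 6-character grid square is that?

NH19lw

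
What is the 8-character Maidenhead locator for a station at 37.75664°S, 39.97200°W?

Offset from 180°W / 90°S: lon 140.02800°, lat 52.24336°.
Field: lon ⌊140.02800/20⌋ = 7 → H; lat ⌊52.24336/10⌋ = 5 → F.
Square: lon ⌊0.02800/2⌋ = 0; lat ⌊2.24336/1⌋ = 2.
Subsquare: lon ⌊0.02800/0.0833333⌋ = 0 → a; lat ⌊0.24336/0.0416667⌋ = 5 → f.
Extended square: lon ⌊0.02800/0.00833333⌋ = 3; lat ⌊0.03503/0.00416667⌋ = 8.

HF02af38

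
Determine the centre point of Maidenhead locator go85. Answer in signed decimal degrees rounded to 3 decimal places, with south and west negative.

55.500, -43.000

Field G=6, O=14: +6·20° lon, +14·10° lat → SW at lon -60°, lat 50°.
Square 8, 5: +8·2° lon, +5·1° lat → SW at lon -44°, lat 55°.
Cell spans 2° lon × 1° lat. Centre is SW corner plus half of each.
latitude 55.500, longitude -43.000.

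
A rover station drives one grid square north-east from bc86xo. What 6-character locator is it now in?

BC96ap

Longitude subsquare x = 23; +1 → 24, wraps to 0 = a, carry into square.
Longitude square 8; +1 → 9.
Latitude subsquare o = 14; +1 → 15 = p.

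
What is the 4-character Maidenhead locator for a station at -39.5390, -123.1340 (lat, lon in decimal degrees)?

CF80

Add 180° to longitude and 90° to latitude: 56.87, 50.46.
Field (20°×10°, letters A–R): 56.87/20 → 2 → C, 50.46/10 → 5 → F; chars CF.
Square (2°×1°, digits 0–9): 16.87/2 → 8, 0.46/1 → 0; chars 80.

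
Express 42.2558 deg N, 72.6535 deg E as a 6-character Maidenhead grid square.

MN62hg

Shift to the Maidenhead origin (180°W, 90°S): lon 252.6535, lat 132.2558.
Field (20°×10°, letters A–R): 252.6535/20 → 12 → M, 132.2558/10 → 13 → N; chars MN.
Square (2°×1°, digits 0–9): 12.6535/2 → 6, 2.2558/1 → 2; chars 62.
Subsquare (5′×2.5′, letters a–x): 0.6535/0.0833333 → 7 → h, 0.2558/0.0416667 → 6 → g; chars hg.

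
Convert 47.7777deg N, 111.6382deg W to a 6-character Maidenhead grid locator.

Add 180° to longitude and 90° to latitude: 68.3618, 137.7777.
Field: lon ⌊68.3618/20⌋ = 3 → D; lat ⌊137.7777/10⌋ = 13 → N.
Square: lon ⌊8.3618/2⌋ = 4; lat ⌊7.7777/1⌋ = 7.
Subsquare: lon ⌊0.3618/0.0833333⌋ = 4 → e; lat ⌊0.7777/0.0416667⌋ = 18 → s.

DN47es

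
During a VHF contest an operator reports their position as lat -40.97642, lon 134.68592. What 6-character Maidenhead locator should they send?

Offset from 180°W / 90°S: lon 314.6859°, lat 49.0236°.
Field (20°×10°, letters A–R): 314.6859/20 → 15 → P, 49.0236/10 → 4 → E; chars PE.
Square (2°×1°, digits 0–9): 14.6859/2 → 7, 9.0236/1 → 9; chars 79.
Subsquare (5′×2.5′, letters a–x): 0.6859/0.0833333 → 8 → i, 0.0236/0.0416667 → 0 → a; chars ia.

PE79ia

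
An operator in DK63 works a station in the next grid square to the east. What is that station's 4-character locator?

DK73

Longitude square 6; +1 → 7.
The latitude characters are unchanged.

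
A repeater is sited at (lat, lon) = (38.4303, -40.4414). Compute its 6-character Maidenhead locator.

GM98sk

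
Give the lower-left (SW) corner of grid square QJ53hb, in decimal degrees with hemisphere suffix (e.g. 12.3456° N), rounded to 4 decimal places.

Field Q=16, J=9: +16·20° lon, +9·10° lat → SW at lon 140°, lat 0°.
Square 5, 3: +5·2° lon, +3·1° lat → SW at lon 150°, lat 3°.
Subsquare h=7, b=1: +7·0.0833333° lon, +1·0.0416667° lat → SW at lon 150.583°, lat 3.04167°.
latitude 3.0417° N, longitude 150.5833° E.

3.0417° N, 150.5833° E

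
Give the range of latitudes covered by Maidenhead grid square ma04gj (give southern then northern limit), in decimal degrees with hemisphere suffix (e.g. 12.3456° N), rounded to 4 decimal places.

85.6250° S, 85.5833° S

Field M=12, A=0: +12·20° lon, +0·10° lat → SW at lon 60°, lat -90°.
Square 0, 4: +0·2° lon, +4·1° lat → SW at lon 60°, lat -86°.
Subsquare g=6, j=9: +6·0.0833333° lon, +9·0.0416667° lat → SW at lon 60.5°, lat -85.625°.
Cell spans 0.0833333° lon × 0.0416667° lat.
south 85.6250° S, north 85.5833° S.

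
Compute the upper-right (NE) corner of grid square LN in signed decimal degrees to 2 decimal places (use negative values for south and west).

50.00, 60.00

Field L=11, N=13: +11·20° lon, +13·10° lat → SW at lon 40°, lat 40°.
Cell spans 20° lon × 10° lat. NE corner is SW corner plus one full cell.
latitude 50.00, longitude 60.00.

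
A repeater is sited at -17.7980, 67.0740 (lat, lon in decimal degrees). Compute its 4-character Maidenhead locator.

MH32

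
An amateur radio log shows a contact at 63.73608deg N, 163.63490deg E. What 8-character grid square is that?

Offset from 180°W / 90°S: lon 343.63490°, lat 153.73608°.
Field: lon ⌊343.63490/20⌋ = 17 → R; lat ⌊153.73608/10⌋ = 15 → P.
Square: lon ⌊3.63490/2⌋ = 1; lat ⌊3.73608/1⌋ = 3.
Subsquare: lon ⌊1.63490/0.0833333⌋ = 19 → t; lat ⌊0.73608/0.0416667⌋ = 17 → r.
Extended square: lon ⌊0.05157/0.00833333⌋ = 6; lat ⌊0.02775/0.00416667⌋ = 6.

RP13tr66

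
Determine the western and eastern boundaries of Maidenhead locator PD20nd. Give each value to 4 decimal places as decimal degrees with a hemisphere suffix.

Field P=15, D=3: +15·20° lon, +3·10° lat → SW at lon 120°, lat -60°.
Square 2, 0: +2·2° lon, +0·1° lat → SW at lon 124°, lat -60°.
Subsquare n=13, d=3: +13·0.0833333° lon, +3·0.0416667° lat → SW at lon 125.083°, lat -59.875°.
Cell spans 0.0833333° lon × 0.0416667° lat.
west 125.0833° E, east 125.1667° E.

125.0833° E, 125.1667° E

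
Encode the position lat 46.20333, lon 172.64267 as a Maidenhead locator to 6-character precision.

RN66he

Shift to the Maidenhead origin (180°W, 90°S): lon 352.6427, lat 136.2033.
Field (20°×10°, letters A–R): lon ⌊352.6427/20⌋ = 17 → R; lat ⌊136.2033/10⌋ = 13 → N.
Square (2°×1°, digits 0–9): lon ⌊12.6427/2⌋ = 6; lat ⌊6.2033/1⌋ = 6.
Subsquare (5′×2.5′, letters a–x): lon ⌊0.6427/0.0833333⌋ = 7 → h; lat ⌊0.2033/0.0416667⌋ = 4 → e.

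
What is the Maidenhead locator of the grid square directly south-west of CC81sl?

Longitude subsquare s = 18; −1 → 17 = r.
Latitude subsquare l = 11; −1 → 10 = k.

CC81rk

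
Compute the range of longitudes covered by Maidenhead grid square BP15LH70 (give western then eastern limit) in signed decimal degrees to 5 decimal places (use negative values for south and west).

Field B=1, P=15: +1·20° lon, +15·10° lat → SW at lon -160°, lat 60°.
Square 1, 5: +1·2° lon, +5·1° lat → SW at lon -158°, lat 65°.
Subsquare l=11, h=7: +11·0.0833333° lon, +7·0.0416667° lat → SW at lon -157.083°, lat 65.2917°.
Extended square 7, 0: +7·0.00833333° lon, +0·0.00416667° lat → SW at lon -157.025°, lat 65.2917°.
Cell spans 0.00833333° lon × 0.00416667° lat.
west -157.02500, east -157.01667.

-157.02500, -157.01667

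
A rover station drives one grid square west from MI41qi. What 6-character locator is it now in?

Longitude subsquare q = 16; −1 → 15 = p.
The latitude characters are unchanged.

MI41pi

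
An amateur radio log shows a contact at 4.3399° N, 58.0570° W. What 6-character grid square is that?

GJ04xi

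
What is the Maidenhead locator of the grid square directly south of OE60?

OD69

Latitude square 0; −1 → -1, wraps to 9, carry into field.
Latitude field E = 4; −1 → 3 = D.
The longitude characters are unchanged.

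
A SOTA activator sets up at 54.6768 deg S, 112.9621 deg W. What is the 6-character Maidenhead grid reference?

Offset from 180°W / 90°S: lon 67.0379°, lat 35.3232°.
Field: lon ⌊67.0379/20⌋ = 3 → D; lat ⌊35.3232/10⌋ = 3 → D.
Square: lon ⌊7.0379/2⌋ = 3; lat ⌊5.3232/1⌋ = 5.
Subsquare: lon ⌊1.0379/0.0833333⌋ = 12 → m; lat ⌊0.3232/0.0416667⌋ = 7 → h.

DD35mh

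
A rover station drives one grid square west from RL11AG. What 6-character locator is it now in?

Longitude subsquare a = 0; −1 → -1, wraps to 23 = x, carry into square.
Longitude square 1; −1 → 0.
The latitude characters are unchanged.

RL01xg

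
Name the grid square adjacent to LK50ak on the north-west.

LK40xl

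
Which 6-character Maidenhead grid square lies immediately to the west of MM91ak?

Longitude subsquare a = 0; −1 → -1, wraps to 23 = x, carry into square.
Longitude square 9; −1 → 8.
The latitude characters are unchanged.

MM81xk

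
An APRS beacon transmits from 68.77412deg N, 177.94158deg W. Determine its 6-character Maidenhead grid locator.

Shift to the Maidenhead origin (180°W, 90°S): lon 2.0584, lat 158.7741.
Field: 2.0584/20 → 0 → A, 158.7741/10 → 15 → P; chars AP.
Square: 2.0584/2 → 1, 8.7741/1 → 8; chars 18.
Subsquare: 0.0584/0.0833333 → 0 → a, 0.7741/0.0416667 → 18 → s; chars as.

AP18as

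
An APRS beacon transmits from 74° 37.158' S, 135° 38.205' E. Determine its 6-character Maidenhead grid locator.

PB75tj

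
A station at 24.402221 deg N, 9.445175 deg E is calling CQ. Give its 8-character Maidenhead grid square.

JL44rj36

Offset from 180°W / 90°S: lon 189.44518°, lat 114.40222°.
Field: 189.44518/20 → 9 → J, 114.40222/10 → 11 → L; chars JL.
Square: 9.44518/2 → 4, 4.40222/1 → 4; chars 44.
Subsquare: 1.44518/0.0833333 → 17 → r, 0.40222/0.0416667 → 9 → j; chars rj.
Extended square: 0.02851/0.00833333 → 3, 0.02722/0.00416667 → 6; chars 36.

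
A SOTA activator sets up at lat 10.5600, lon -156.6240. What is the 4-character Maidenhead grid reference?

BK10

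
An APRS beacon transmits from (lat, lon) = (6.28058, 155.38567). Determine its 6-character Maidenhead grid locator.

QJ76qg

Add 180° to longitude and 90° to latitude: 335.3857, 96.2806.
Field (20°×10°, letters A–R): lon ⌊335.3857/20⌋ = 16 → Q; lat ⌊96.2806/10⌋ = 9 → J.
Square (2°×1°, digits 0–9): lon ⌊15.3857/2⌋ = 7; lat ⌊6.2806/1⌋ = 6.
Subsquare (5′×2.5′, letters a–x): lon ⌊1.3857/0.0833333⌋ = 16 → q; lat ⌊0.2806/0.0416667⌋ = 6 → g.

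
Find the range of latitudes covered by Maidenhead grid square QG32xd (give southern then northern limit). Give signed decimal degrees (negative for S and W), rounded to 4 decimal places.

-27.8750, -27.8333

Field Q=16, G=6: +16·20° lon, +6·10° lat → SW at lon 140°, lat -30°.
Square 3, 2: +3·2° lon, +2·1° lat → SW at lon 146°, lat -28°.
Subsquare x=23, d=3: +23·0.0833333° lon, +3·0.0416667° lat → SW at lon 147.917°, lat -27.875°.
Cell spans 0.0833333° lon × 0.0416667° lat.
south -27.8750, north -27.8333.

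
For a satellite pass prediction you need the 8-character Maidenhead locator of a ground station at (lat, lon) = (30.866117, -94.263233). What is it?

EM20uu87

Offset from 180°W / 90°S: lon 85.73677°, lat 120.86612°.
Field: 85.73677/20 → 4 → E, 120.86612/10 → 12 → M; chars EM.
Square: 5.73677/2 → 2, 0.86612/1 → 0; chars 20.
Subsquare: 1.73677/0.0833333 → 20 → u, 0.86612/0.0416667 → 20 → u; chars uu.
Extended square: 0.07010/0.00833333 → 8, 0.03278/0.00416667 → 7; chars 87.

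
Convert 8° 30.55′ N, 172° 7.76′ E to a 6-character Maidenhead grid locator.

RJ68bm

Shift to the Maidenhead origin (180°W, 90°S): lon 352.1293, lat 98.5092.
Field: lon ⌊352.1293/20⌋ = 17 → R; lat ⌊98.5092/10⌋ = 9 → J.
Square: lon ⌊12.1293/2⌋ = 6; lat ⌊8.5092/1⌋ = 8.
Subsquare: lon ⌊0.1293/0.0833333⌋ = 1 → b; lat ⌊0.5092/0.0416667⌋ = 12 → m.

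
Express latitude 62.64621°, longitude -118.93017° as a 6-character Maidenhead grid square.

DP02mp

Add 180° to longitude and 90° to latitude: 61.0698, 152.6462.
Field (20°×10°, letters A–R): 61.0698/20 → 3 → D, 152.6462/10 → 15 → P; chars DP.
Square (2°×1°, digits 0–9): 1.0698/2 → 0, 2.6462/1 → 2; chars 02.
Subsquare (5′×2.5′, letters a–x): 1.0698/0.0833333 → 12 → m, 0.6462/0.0416667 → 15 → p; chars mp.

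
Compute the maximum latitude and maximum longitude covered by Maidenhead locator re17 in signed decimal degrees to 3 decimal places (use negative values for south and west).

-42.000, 164.000

Field R=17, E=4: +17·20° lon, +4·10° lat → SW at lon 160°, lat -50°.
Square 1, 7: +1·2° lon, +7·1° lat → SW at lon 162°, lat -43°.
Cell spans 2° lon × 1° lat. NE corner is SW corner plus one full cell.
latitude -42.000, longitude 164.000.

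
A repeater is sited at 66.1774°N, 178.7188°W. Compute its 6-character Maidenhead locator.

AP06pe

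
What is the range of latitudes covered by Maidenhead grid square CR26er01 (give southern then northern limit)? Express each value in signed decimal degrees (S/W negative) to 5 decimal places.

86.71250, 86.71667

Field C=2, R=17: +2·20° lon, +17·10° lat → SW at lon -140°, lat 80°.
Square 2, 6: +2·2° lon, +6·1° lat → SW at lon -136°, lat 86°.
Subsquare e=4, r=17: +4·0.0833333° lon, +17·0.0416667° lat → SW at lon -135.667°, lat 86.7083°.
Extended square 0, 1: +0·0.00833333° lon, +1·0.00416667° lat → SW at lon -135.667°, lat 86.7125°.
Cell spans 0.00833333° lon × 0.00416667° lat.
south 86.71250, north 86.71667.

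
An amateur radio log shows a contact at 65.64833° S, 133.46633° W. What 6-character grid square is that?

Add 180° to longitude and 90° to latitude: 46.5337, 24.3517.
Field (20°×10°, letters A–R): lon ⌊46.5337/20⌋ = 2 → C; lat ⌊24.3517/10⌋ = 2 → C.
Square (2°×1°, digits 0–9): lon ⌊6.5337/2⌋ = 3; lat ⌊4.3517/1⌋ = 4.
Subsquare (5′×2.5′, letters a–x): lon ⌊0.5337/0.0833333⌋ = 6 → g; lat ⌊0.3517/0.0416667⌋ = 8 → i.

CC34gi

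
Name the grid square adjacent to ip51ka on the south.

Latitude subsquare a = 0; −1 → -1, wraps to 23 = x, carry into square.
Latitude square 1; −1 → 0.
The longitude characters are unchanged.

IP50kx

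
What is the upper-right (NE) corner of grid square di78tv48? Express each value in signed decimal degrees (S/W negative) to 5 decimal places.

-1.08750, -104.37500

Field D=3, I=8: +3·20° lon, +8·10° lat → SW at lon -120°, lat -10°.
Square 7, 8: +7·2° lon, +8·1° lat → SW at lon -106°, lat -2°.
Subsquare t=19, v=21: +19·0.0833333° lon, +21·0.0416667° lat → SW at lon -104.417°, lat -1.125°.
Extended square 4, 8: +4·0.00833333° lon, +8·0.00416667° lat → SW at lon -104.383°, lat -1.09167°.
Cell spans 0.00833333° lon × 0.00416667° lat. NE corner is SW corner plus one full cell.
latitude -1.08750, longitude -104.37500.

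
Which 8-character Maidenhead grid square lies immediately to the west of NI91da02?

Longitude extended square 0; −1 → -1, wraps to 9, carry into subsquare.
Longitude subsquare d = 3; −1 → 2 = c.
The latitude characters are unchanged.

NI91ca92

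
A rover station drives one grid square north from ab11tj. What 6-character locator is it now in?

AB11tk

Latitude subsquare j = 9; +1 → 10 = k.
The longitude characters are unchanged.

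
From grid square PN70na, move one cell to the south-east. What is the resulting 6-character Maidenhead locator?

PM79ox

Longitude subsquare n = 13; +1 → 14 = o.
Latitude subsquare a = 0; −1 → -1, wraps to 23 = x, carry into square.
Latitude square 0; −1 → -1, wraps to 9, carry into field.
Latitude field N = 13; −1 → 12 = M.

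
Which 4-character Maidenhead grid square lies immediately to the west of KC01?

JC91

Longitude square 0; −1 → -1, wraps to 9, carry into field.
Longitude field K = 10; −1 → 9 = J.
The latitude characters are unchanged.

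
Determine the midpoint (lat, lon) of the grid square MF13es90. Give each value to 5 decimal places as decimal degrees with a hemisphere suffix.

36.24792° S, 62.41250° E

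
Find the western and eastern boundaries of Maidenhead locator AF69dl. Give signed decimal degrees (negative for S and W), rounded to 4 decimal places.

-167.7500, -167.6667

Field A=0, F=5: +0·20° lon, +5·10° lat → SW at lon -180°, lat -40°.
Square 6, 9: +6·2° lon, +9·1° lat → SW at lon -168°, lat -31°.
Subsquare d=3, l=11: +3·0.0833333° lon, +11·0.0416667° lat → SW at lon -167.75°, lat -30.5417°.
Cell spans 0.0833333° lon × 0.0416667° lat.
west -167.7500, east -167.6667.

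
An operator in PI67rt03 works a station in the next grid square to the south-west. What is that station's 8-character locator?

Longitude extended square 0; −1 → -1, wraps to 9, carry into subsquare.
Longitude subsquare r = 17; −1 → 16 = q.
Latitude extended square 3; −1 → 2.

PI67qt92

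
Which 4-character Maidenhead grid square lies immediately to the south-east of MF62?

Longitude square 6; +1 → 7.
Latitude square 2; −1 → 1.

MF71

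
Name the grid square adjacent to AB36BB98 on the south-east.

AB36cb07

Longitude extended square 9; +1 → 10, wraps to 0, carry into subsquare.
Longitude subsquare b = 1; +1 → 2 = c.
Latitude extended square 8; −1 → 7.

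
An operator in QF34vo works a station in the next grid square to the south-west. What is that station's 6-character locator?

Longitude subsquare v = 21; −1 → 20 = u.
Latitude subsquare o = 14; −1 → 13 = n.

QF34un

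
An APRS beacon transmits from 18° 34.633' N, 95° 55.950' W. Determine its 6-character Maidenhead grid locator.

EK28an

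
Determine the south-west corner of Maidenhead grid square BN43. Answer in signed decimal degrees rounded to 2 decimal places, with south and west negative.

43.00, -152.00

Field B=1, N=13: +1·20° lon, +13·10° lat → SW at lon -160°, lat 40°.
Square 4, 3: +4·2° lon, +3·1° lat → SW at lon -152°, lat 43°.
latitude 43.00, longitude -152.00.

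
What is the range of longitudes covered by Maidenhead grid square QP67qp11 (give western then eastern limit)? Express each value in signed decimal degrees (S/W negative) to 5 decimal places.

Field Q=16, P=15: +16·20° lon, +15·10° lat → SW at lon 140°, lat 60°.
Square 6, 7: +6·2° lon, +7·1° lat → SW at lon 152°, lat 67°.
Subsquare q=16, p=15: +16·0.0833333° lon, +15·0.0416667° lat → SW at lon 153.333°, lat 67.625°.
Extended square 1, 1: +1·0.00833333° lon, +1·0.00416667° lat → SW at lon 153.342°, lat 67.6292°.
Cell spans 0.00833333° lon × 0.00416667° lat.
west 153.34167, east 153.35000.

153.34167, 153.35000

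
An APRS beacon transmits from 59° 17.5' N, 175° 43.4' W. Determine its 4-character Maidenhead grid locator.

AO29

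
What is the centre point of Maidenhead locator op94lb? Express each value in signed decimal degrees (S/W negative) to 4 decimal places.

Field O=14, P=15: +14·20° lon, +15·10° lat → SW at lon 100°, lat 60°.
Square 9, 4: +9·2° lon, +4·1° lat → SW at lon 118°, lat 64°.
Subsquare l=11, b=1: +11·0.0833333° lon, +1·0.0416667° lat → SW at lon 118.917°, lat 64.0417°.
Cell spans 0.0833333° lon × 0.0416667° lat. Centre is SW corner plus half of each.
latitude 64.0625, longitude 118.9583.

64.0625, 118.9583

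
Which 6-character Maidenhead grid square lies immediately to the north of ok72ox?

Latitude subsquare x = 23; +1 → 24, wraps to 0 = a, carry into square.
Latitude square 2; +1 → 3.
The longitude characters are unchanged.

OK73oa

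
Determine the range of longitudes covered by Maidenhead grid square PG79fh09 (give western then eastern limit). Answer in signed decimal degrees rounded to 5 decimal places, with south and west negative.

134.41667, 134.42500

Field P=15, G=6: +15·20° lon, +6·10° lat → SW at lon 120°, lat -30°.
Square 7, 9: +7·2° lon, +9·1° lat → SW at lon 134°, lat -21°.
Subsquare f=5, h=7: +5·0.0833333° lon, +7·0.0416667° lat → SW at lon 134.417°, lat -20.7083°.
Extended square 0, 9: +0·0.00833333° lon, +9·0.00416667° lat → SW at lon 134.417°, lat -20.6708°.
Cell spans 0.00833333° lon × 0.00416667° lat.
west 134.41667, east 134.42500.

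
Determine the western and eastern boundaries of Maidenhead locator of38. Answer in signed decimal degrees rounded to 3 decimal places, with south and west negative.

106.000, 108.000

Field O=14, F=5: +14·20° lon, +5·10° lat → SW at lon 100°, lat -40°.
Square 3, 8: +3·2° lon, +8·1° lat → SW at lon 106°, lat -32°.
Cell spans 2° lon × 1° lat.
west 106.000, east 108.000.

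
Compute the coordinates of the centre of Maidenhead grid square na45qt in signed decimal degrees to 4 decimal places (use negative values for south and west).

-84.1875, 89.3750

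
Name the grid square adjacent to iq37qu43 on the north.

Latitude extended square 3; +1 → 4.
The longitude characters are unchanged.

IQ37qu44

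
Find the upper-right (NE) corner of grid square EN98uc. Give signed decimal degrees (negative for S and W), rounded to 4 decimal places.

Field E=4, N=13: +4·20° lon, +13·10° lat → SW at lon -100°, lat 40°.
Square 9, 8: +9·2° lon, +8·1° lat → SW at lon -82°, lat 48°.
Subsquare u=20, c=2: +20·0.0833333° lon, +2·0.0416667° lat → SW at lon -80.3333°, lat 48.0833°.
Cell spans 0.0833333° lon × 0.0416667° lat. NE corner is SW corner plus one full cell.
latitude 48.1250, longitude -80.2500.

48.1250, -80.2500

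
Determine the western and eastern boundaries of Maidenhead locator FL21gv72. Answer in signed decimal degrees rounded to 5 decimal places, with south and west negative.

Field F=5, L=11: +5·20° lon, +11·10° lat → SW at lon -80°, lat 20°.
Square 2, 1: +2·2° lon, +1·1° lat → SW at lon -76°, lat 21°.
Subsquare g=6, v=21: +6·0.0833333° lon, +21·0.0416667° lat → SW at lon -75.5°, lat 21.875°.
Extended square 7, 2: +7·0.00833333° lon, +2·0.00416667° lat → SW at lon -75.4417°, lat 21.8833°.
Cell spans 0.00833333° lon × 0.00416667° lat.
west -75.44167, east -75.43333.

-75.44167, -75.43333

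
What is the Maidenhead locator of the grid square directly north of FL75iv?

FL75iw

Latitude subsquare v = 21; +1 → 22 = w.
The longitude characters are unchanged.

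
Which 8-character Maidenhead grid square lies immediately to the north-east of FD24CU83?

FD24cu94

Longitude extended square 8; +1 → 9.
Latitude extended square 3; +1 → 4.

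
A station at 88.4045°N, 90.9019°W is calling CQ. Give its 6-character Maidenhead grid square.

ER48nj

Add 180° to longitude and 90° to latitude: 89.0981, 178.4045.
Field (20°×10°, letters A–R): 89.0981/20 → 4 → E, 178.4045/10 → 17 → R; chars ER.
Square (2°×1°, digits 0–9): 9.0981/2 → 4, 8.4045/1 → 8; chars 48.
Subsquare (5′×2.5′, letters a–x): 1.0981/0.0833333 → 13 → n, 0.4045/0.0416667 → 9 → j; chars nj.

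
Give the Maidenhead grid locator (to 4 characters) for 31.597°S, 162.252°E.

Add 180° to longitude and 90° to latitude: 342.25, 58.40.
Field: 342.25/20 → 17 → R, 58.40/10 → 5 → F; chars RF.
Square: 2.25/2 → 1, 8.40/1 → 8; chars 18.

RF18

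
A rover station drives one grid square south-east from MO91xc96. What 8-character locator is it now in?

Longitude extended square 9; +1 → 10, wraps to 0, carry into subsquare.
Longitude subsquare x = 23; +1 → 24, wraps to 0 = a, carry into square.
Longitude square 9; +1 → 10, wraps to 0, carry into field.
Longitude field M = 12; +1 → 13 = N.
Latitude extended square 6; −1 → 5.

NO01ac05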